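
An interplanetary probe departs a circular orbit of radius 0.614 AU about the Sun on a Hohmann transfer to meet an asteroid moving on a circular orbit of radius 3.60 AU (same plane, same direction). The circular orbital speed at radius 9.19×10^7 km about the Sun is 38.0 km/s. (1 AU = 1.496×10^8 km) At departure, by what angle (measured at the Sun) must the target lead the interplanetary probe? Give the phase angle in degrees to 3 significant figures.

From the circular-orbit relation v² = μ/r at r = 9.19×10^7 km: μ = v²r = (38.0)² × 9.19×10^7 = 1.32704×10^11 km³/s².
In km: r₁ = 0.614 × 1.496×10^8 = 9.18544×10^7 km; r₂ = 3.60 × 1.496×10^8 = 5.3856×10^8 km.
Semi-major axis of the transfer orbit: a_t = (9.18544×10^7 + 5.3856×10^8)/2 = 3.152072×10^8 km.
Transfer time t = π√(a_t³/μ) = 4.8262×10^7 s.
The target's mean motion on its circular orbit is ω₂ = √(μ/r₂³) = 2.9147×10^-8 rad/s.
Angle swept by the target during transfer: ω₂·t = 1.4067 rad = 80.60°.
The interplanetary probe traverses 180° on the transfer ellipse, so the target must lead by 180° − 80.60° = 99.4°.

φ = 99.4°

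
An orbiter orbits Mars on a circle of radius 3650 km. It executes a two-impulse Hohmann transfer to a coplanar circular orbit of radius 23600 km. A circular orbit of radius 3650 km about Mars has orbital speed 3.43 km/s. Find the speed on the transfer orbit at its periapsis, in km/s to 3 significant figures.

v = 4.51 km/s

From the circular-orbit relation v² = μ/r at r = 3650 km: μ = v²r = (3.43)² × 3650 = 42941.9 km³/s².
The Hohmann ellipse has a_t = (r₁ + r₂)/2 = 13625 km.
At periapsis, r = 3650 km.
Applying v² = μ(2/r − 1/a_t): v = 4.514 km/s.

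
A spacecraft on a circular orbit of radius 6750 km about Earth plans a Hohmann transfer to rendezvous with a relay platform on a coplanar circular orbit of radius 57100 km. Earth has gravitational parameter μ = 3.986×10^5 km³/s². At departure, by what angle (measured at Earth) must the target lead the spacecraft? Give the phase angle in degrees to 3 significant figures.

The Hohmann ellipse has a_t = (r₁ + r₂)/2 = 31925 km.
The half-period of the transfer ellipse is t = π√(a_t³/μ) = 28384 s.
The target's mean motion on its circular orbit is ω₂ = √(μ/r₂³) = 4.6272×10^-5 rad/s.
Angle swept by the target during transfer: ω₂·t = 1.3134 rad = 75.25°.
Arrival is 180° from departure on the ellipse, so φ = 180° − 75.25° = 105°.

φ = 105°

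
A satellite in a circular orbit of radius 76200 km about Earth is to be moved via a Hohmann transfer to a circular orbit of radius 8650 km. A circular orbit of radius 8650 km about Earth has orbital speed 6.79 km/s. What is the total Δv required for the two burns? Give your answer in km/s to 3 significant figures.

Δv = 3.56 km/s

From the circular-orbit relation v² = μ/r at r = 8650 km: μ = v²r = (6.79)² × 8650 = 3.98800×10^5 km³/s².
The Hohmann ellipse has a_t = (r₁ + r₂)/2 = 42425 km.
At r₁ the circular-orbit speed is v₁ = √(μ/r₁) = 2.288 km/s.
On the transfer ellipse at r₁, v² = μ(2/r − 1/a) gives v_a = √[μ(2/r₁ − 1/a_t)] = 1.033 km/s.
First burn Δv₁ = |v_a − v₁| = 1.255 km/s.
Circular speed at r₂: v₂ = √(μ/r₂) = 6.790 km/s.
Transfer-orbit speed at r₂: v_p = √[μ(2/r₂ − 1/a_t)] = 9.100 km/s.
Second burn Δv₂ = |v₂ − v_p| = 2.310 km/s.
Total Δv = Δv₁ + Δv₂ = 3.565 km/s.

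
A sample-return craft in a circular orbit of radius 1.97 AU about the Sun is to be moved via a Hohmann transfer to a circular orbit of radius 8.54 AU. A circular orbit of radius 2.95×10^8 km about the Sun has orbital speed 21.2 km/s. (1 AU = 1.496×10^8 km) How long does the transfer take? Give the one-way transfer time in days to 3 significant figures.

t = 2200 days

From the circular-orbit relation v² = μ/r at r = 2.95×10^8 km: μ = v²r = (21.2)² × 2.95×10^8 = 1.32585×10^11 km³/s².
In km: r₁ = 1.97 × 1.496×10^8 = 2.94712×10^8 km; r₂ = 8.54 × 1.496×10^8 = 1.277584×10^9 km.
Semi-major axis of the transfer orbit: a_t = (2.94712×10^8 + 1.277584×10^9)/2 = 7.86148×10^8 km.
Transfer time t = π√(a_t³/μ) = π√((7.86148×10^8)³ / 1.32585×10^11) = 1.902×10^8 s.
Converting: 1.902×10^8 s ÷ 86400 s/day = 2200 days.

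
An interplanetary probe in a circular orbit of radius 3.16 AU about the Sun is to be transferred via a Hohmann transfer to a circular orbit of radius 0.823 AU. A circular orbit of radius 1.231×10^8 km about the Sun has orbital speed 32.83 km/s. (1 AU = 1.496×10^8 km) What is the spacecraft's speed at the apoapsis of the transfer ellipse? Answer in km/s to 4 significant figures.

From the circular-orbit relation v² = μ/r at r = 1.231×10^8 km: μ = v²r = (32.83)² × 1.231×10^8 = 1.32678×10^11 km³/s².
In km: r₁ = 3.16 × 1.496×10^8 = 4.72736×10^8 km; r₂ = 0.823 × 1.496×10^8 = 1.231208×10^8 km.
Semi-major axis of the transfer orbit: a_t = (4.72736×10^8 + 1.231208×10^8)/2 = 2.979284×10^8 km.
The apoapsis of the transfer ellipse is at r = 4.72736×10^8 km.
Applying v² = μ(2/r − 1/a_t): v = 10.77 km/s.

v = 10.77 km/s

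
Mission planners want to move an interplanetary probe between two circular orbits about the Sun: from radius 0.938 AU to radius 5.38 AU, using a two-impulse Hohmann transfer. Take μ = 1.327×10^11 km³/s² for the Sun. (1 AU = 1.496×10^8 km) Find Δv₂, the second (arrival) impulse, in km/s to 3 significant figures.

Δv₂ = 5.84 km/s

In km: r₁ = 0.938 × 1.496×10^8 = 1.403248×10^8 km; r₂ = 5.38 × 1.496×10^8 = 8.04848×10^8 km.
Semi-major axis of the transfer orbit: a_t = (1.403248×10^8 + 8.04848×10^8)/2 = 4.725864×10^8 km.
Circular speed at r = 8.04848×10^8 km: v_c = √(μ/r) = 12.8404 km/s.
Transfer-orbit speed at the same r (vis-viva, a = a_t): v_t = √[μ(2/r − 1/a_t)] = 6.99689 km/s.
Δv₂ = |v_t − v_c| = |6.99689 − 12.8404| = 5.844 km/s.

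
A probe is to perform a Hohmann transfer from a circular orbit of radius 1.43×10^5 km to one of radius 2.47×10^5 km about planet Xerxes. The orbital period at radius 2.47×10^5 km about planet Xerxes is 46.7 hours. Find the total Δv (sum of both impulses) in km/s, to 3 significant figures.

From Kepler's third law T² = 4π²r³/μ at r = 2.47×10^5 km, T = 46.7 hours = 46.7 × 3600 s = 1.6812×10^5 s: μ = 4π²r³/T² = 2.10480×10^7 km³/s².
Transfer-ellipse semi-major axis a_t = (r₁ + r₂)/2 = (1.430×10^5 + 2.470×10^5)/2 = 1.950×10^5 km.
Circular speed at r₁: v₁ = √(μ/r₁) = √(2.10480×10^7/1.430×10^5) = 12.132 km/s.
On the transfer ellipse at r₁, vis-viva gives v_p = √[μ(2/r₁ − 1/a_t)] = 13.654 km/s.
First burn Δv₁ = |v_p − v₁| = 1.522 km/s.
At r₂, v₂ = √(μ/r₂) = 9.231 km/s.
Transfer-orbit speed at r₂: v_a = √[μ(2/r₂ − 1/a_t)] = 7.905 km/s.
Second burn Δv₂ = |v₂ − v_a| = 1.326 km/s.
Δv = Δv₁ + Δv₂ = 1.522 + 1.326 = 2.848 km/s.

Δv = 2.85 km/s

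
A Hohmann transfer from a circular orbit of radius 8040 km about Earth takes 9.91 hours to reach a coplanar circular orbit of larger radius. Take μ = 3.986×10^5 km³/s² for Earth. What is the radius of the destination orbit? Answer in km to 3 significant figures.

r₂ = 66300 km

Transfer time t = 9.91 hours = 35676 s, and t = π√(a_t³/μ).
So a_t = (μ t²/π²)^(1/3) = (3.986×10^5 × (35676)² / π²)^(1/3) = 37182 km.
Since a_t = (r₁ + r₂)/2, r₂ = 2a_t − r₁ = 2×37182 − 8040 = 66324 km.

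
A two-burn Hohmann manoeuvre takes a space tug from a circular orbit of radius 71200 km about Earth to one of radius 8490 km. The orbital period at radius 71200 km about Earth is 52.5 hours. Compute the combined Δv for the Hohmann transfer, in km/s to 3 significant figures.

From Kepler's third law T² = 4π²r³/μ at r = 71200 km, T = 52.5 hours = 52.5 × 3600 s = 1.890×10^5 s: μ = 4π²r³/T² = 3.98911×10^5 km³/s².
Transfer-ellipse semi-major axis a_t = (r₁ + r₂)/2 = (71200 + 8490)/2 = 39845 km.
At r₁ the circular-orbit speed is v₁ = √(μ/r₁) = 2.3670 km/s.
Transfer-orbit speed at r₁ (v² = μ(2/r − 1/a)): v_a = √[μ(2/r₁ − 1/a_t)] = 1.0926 km/s.
First burn Δv₁ = |v_a − v₁| = 1.2744 km/s.
At r₂, v₂ = √(μ/r₂) = 6.8546 km/s.
Transfer-orbit speed at r₂: v_p = √[μ(2/r₂ − 1/a_t)] = 9.1630 km/s.
Second burn Δv₂ = |v₂ − v_p| = 2.3084 km/s.
Total Δv = Δv₁ + Δv₂ = 3.583 km/s.

Δv = 3.58 km/s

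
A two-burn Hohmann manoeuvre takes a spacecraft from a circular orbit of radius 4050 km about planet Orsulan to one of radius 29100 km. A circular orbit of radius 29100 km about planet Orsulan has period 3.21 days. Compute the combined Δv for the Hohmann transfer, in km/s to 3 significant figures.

Δv = 0.908 km/s

From Kepler's third law T² = 4π²r³/μ at r = 29100 km, T = 3.21 days = 3.21 × 86400 s = 2.77344×10^5 s: μ = 4π²r³/T² = 12647.4 km³/s².
Semi-major axis of the transfer orbit: a_t = (4050 + 29100)/2 = 16575 km.
At r₁ the circular-orbit speed is v₁ = √(μ/r₁) = 1.76715 km/s.
Transfer-orbit speed at r₁ (v² = μ(2/r − 1/a)): v_p = √[μ(2/r₁ − 1/a_t)] = 2.34149 km/s.
First burn Δv₁ = |v_p − v₁| = 0.5743 km/s.
Circular speed at r₂: v₂ = √(μ/r₂) = 0.6593 km/s.
Transfer-orbit speed at r₂: v_a = √[μ(2/r₂ − 1/a_t)] = 0.3259 km/s.
Second burn Δv₂ = |v₂ − v_a| = 0.3334 km/s.
Δv = Δv₁ + Δv₂ = 0.5743 + 0.3334 = 0.9077 km/s.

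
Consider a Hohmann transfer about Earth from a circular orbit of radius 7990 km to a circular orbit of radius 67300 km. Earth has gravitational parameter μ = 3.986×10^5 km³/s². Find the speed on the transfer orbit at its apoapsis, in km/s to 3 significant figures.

The Hohmann ellipse has a_t = (r₁ + r₂)/2 = 37645 km.
The apoapsis of the transfer ellipse is at r = 67300 km.
From the vis-viva equation, v = √[μ(2/r − 1/a_t)] = 1.121 km/s.

v = 1.12 km/s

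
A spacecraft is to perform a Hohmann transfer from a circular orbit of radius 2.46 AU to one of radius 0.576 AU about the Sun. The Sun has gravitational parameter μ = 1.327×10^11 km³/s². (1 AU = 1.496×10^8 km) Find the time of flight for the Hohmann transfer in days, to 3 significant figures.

In km: r₁ = 2.46 × 1.496×10^8 = 3.68016×10^8 km; r₂ = 0.576 × 1.496×10^8 = 8.61696×10^7 km.
Semi-major axis of the transfer orbit: a_t = (3.68016×10^8 + 8.61696×10^7)/2 = 2.270928×10^8 km.
Transfer time t = π√(a_t³/μ) = π√((2.270928×10^8)³ / 1.327×10^11) = 2.951×10^7 s.
Converting: 2.951×10^7 s ÷ 86400 s/day = 342 days.

t = 342 days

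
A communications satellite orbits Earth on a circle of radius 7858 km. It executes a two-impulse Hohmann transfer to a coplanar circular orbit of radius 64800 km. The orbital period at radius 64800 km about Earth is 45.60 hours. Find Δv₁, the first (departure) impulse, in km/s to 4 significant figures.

Δv₁ = 2.390 km/s

From Kepler's third law T² = 4π²r³/μ at r = 64800 km, T = 45.60 hours = 45.60 × 3600 s = 1.6416×10^5 s: μ = 4π²r³/T² = 3.98612×10^5 km³/s².
Transfer-ellipse semi-major axis a_t = (r₁ + r₂)/2 = (7858 + 64800)/2 = 36329 km.
On the circular orbit at r = 7858 km, v_c = √(μ/r) = 7.122 km/s.
Transfer-orbit speed at the same r (vis-viva, a = a_t): v_t = √[μ(2/r − 1/a_t)] = 9.512 km/s.
Δv₁ = |v_t − v_c| = |9.512 − 7.122| = 2.390 km/s.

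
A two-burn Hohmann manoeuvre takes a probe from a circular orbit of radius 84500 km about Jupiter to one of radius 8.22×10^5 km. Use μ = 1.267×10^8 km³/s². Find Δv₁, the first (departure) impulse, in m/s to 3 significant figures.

Δv₁ = 13400 m/s

The Hohmann ellipse has a_t = (r₁ + r₂)/2 = 4.5325×10^5 km.
Circular speed at r = 84500 km: v_c = √(μ/r) = 38.7222 km/s.
Transfer-orbit speed at the same r (vis-viva, a = a_t): v_t = √[μ(2/r − 1/a_t)] = 52.1467 km/s.
Δv₁ = |v_t − v_c| = |52.1467 − 38.7222| = 13.42 km/s.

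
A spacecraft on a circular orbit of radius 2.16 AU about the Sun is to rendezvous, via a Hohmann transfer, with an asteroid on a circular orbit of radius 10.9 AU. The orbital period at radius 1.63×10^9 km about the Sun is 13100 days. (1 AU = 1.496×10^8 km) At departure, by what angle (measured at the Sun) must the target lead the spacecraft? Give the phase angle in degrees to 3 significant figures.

φ = 96.5°

From Kepler's third law T² = 4π²r³/μ at r = 1.63×10^9 km, T = 13100 days = 13100 × 86400 s = 1.13184×10^9 s: μ = 4π²r³/T² = 1.33460×10^11 km³/s².
In km: r₁ = 2.16 × 1.496×10^8 = 3.23136×10^8 km; r₂ = 10.9 × 1.496×10^8 = 1.63064×10^9 km.
The Hohmann ellipse has a_t = (r₁ + r₂)/2 = 9.76888×10^8 km.
The half-period of the transfer ellipse is t = π√(a_t³/μ) = 2.6257×10^8 s.
The target's mean motion on its circular orbit is ω₂ = √(μ/r₂³) = 5.5480×10^-9 rad/s.
Angle swept by the target during transfer: ω₂·t = 1.4567 rad = 83.46°.
The spacecraft traverses 180° on the transfer ellipse, so the target must lead by 180° − 83.46° = 96.5°.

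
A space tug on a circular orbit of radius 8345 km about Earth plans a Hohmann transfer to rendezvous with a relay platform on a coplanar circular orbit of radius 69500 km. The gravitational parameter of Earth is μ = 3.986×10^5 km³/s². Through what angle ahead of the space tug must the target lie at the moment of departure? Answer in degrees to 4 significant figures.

The Hohmann ellipse has a_t = (r₁ + r₂)/2 = 38922.5 km.
Transfer time t = π√(a_t³/μ) = 38210 s.
The target's mean motion on its circular orbit is ω₂ = √(μ/r₂³) = 3.446×10^-5 rad/s.
Angle swept by the target during transfer: ω₂·t = 1.3167 rad = 75.44°.
Arrival is 180° from departure on the ellipse, so φ = 180° − 75.44° = 104.6°.

φ = 104.6°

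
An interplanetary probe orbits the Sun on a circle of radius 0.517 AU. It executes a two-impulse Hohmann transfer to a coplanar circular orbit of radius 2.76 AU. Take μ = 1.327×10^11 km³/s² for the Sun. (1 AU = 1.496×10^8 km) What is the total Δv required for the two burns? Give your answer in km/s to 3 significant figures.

In km: r₁ = 0.517 × 1.496×10^8 = 7.73432×10^7 km; r₂ = 2.76 × 1.496×10^8 = 4.12896×10^8 km.
The Hohmann ellipse has a_t = (r₁ + r₂)/2 = 2.451196×10^8 km.
At r₁ the circular-orbit speed is v₁ = √(μ/r₁) = 41.42 km/s.
Transfer-orbit speed at r₁ (v² = μ(2/r − 1/a)): v_p = √[μ(2/r₁ − 1/a_t)] = 53.76 km/s.
First burn Δv₁ = |v_p − v₁| = 12.34 km/s.
At r₂, v₂ = √(μ/r₂) = 17.927 km/s.
Transfer-orbit speed at r₂: v_a = √[μ(2/r₂ − 1/a_t)] = 10.070 km/s.
Second burn Δv₂ = |v₂ − v_a| = 7.857 km/s.
Δv = Δv₁ + Δv₂ = 12.34 + 7.857 = 20.20 km/s.

Δv = 20.2 km/s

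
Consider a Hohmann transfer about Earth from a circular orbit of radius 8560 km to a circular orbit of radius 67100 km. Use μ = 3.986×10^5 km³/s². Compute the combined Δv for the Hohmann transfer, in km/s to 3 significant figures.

The Hohmann ellipse has a_t = (r₁ + r₂)/2 = 37830 km.
At r₁ the circular-orbit speed is v₁ = √(μ/r₁) = 6.824 km/s.
On the transfer ellipse at r₁, v² = μ(2/r − 1/a) gives v_p = √[μ(2/r₁ − 1/a_t)] = 9.088 km/s.
First burn Δv₁ = |v_p − v₁| = 2.264 km/s.
At r₂, v₂ = √(μ/r₂) = 2.437 km/s.
Transfer-orbit speed at r₂: v_a = √[μ(2/r₂ − 1/a_t)] = 1.159 km/s.
Second burn Δv₂ = |v₂ − v_a| = 1.278 km/s.
Total Δv = Δv₁ + Δv₂ = 3.542 km/s.

Δv = 3.54 km/s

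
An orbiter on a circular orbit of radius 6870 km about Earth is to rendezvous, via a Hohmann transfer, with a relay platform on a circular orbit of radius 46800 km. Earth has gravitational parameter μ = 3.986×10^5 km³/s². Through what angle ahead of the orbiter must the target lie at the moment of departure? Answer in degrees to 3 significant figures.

Semi-major axis of the transfer orbit: a_t = (6870 + 46800)/2 = 26835 km.
Transfer time t = π√(a_t³/μ) = 21870 s.
Target angular speed ω₂ = √(μ/r₂³) = 6.236×10^-5 rad/s.
Angle swept by the target during transfer: ω₂·t = 1.364 rad = 78.15°.
The orbiter traverses 180° on the transfer ellipse, so the target must lead by 180° − 78.15° = 102°.

φ = 102°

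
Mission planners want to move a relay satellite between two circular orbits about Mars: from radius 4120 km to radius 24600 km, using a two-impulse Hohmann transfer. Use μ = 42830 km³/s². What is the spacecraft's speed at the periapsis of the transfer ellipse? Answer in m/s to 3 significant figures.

The Hohmann ellipse has a_t = (r₁ + r₂)/2 = 14360 km.
At periapsis, r = 4120 km.
Vis-viva: v = √[μ(2/r − 1/a_t)] = √[42830 × (2/4120 − 1/14360)] = 4.220 km/s.

v = 4220 m/s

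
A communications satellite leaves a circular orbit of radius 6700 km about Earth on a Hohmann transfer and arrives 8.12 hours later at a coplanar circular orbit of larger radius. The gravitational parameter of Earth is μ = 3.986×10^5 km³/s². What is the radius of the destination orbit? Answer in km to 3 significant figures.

r₂ = 58400 km

Transfer time t = 8.12 hours = 29232 s, and t = π√(a_t³/μ).
So a_t = (μ t²/π²)^(1/3) = (3.986×10^5 × (29232)² / π²)^(1/3) = 32558 km.
Since a_t = (r₁ + r₂)/2, r₂ = 2a_t − r₁ = 2×32558 − 6700 = 58416 km.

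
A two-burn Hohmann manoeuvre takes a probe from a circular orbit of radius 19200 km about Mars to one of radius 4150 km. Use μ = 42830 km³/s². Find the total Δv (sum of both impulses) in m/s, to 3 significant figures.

Δv = 1510 m/s

The Hohmann ellipse has a_t = (r₁ + r₂)/2 = 11675 km.
At r₁ the circular-orbit speed is v₁ = √(μ/r₁) = 1.4936 km/s.
On the transfer ellipse at r₁, v² = μ(2/r − 1/a) gives v_a = √[μ(2/r₁ − 1/a_t)] = 0.89047 km/s.
First burn Δv₁ = |v_a − v₁| = 0.6031 km/s.
At r₂, v₂ = √(μ/r₂) = 3.2126 km/s.
Transfer-orbit speed at r₂: v_p = √[μ(2/r₂ − 1/a_t)] = 4.1198 km/s.
Second burn Δv₂ = |v₂ − v_p| = 0.9072 km/s.
Δv = Δv₁ + Δv₂ = 0.6031 + 0.9072 = 1.510 km/s.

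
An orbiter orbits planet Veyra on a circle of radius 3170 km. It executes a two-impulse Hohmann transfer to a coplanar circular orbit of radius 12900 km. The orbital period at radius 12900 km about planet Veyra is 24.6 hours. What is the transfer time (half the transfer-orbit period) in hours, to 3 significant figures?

From Kepler's third law T² = 4π²r³/μ at r = 12900 km, T = 24.6 hours = 24.6 × 3600 s = 88560 s: μ = 4π²r³/T² = 10805.7 km³/s².
The Hohmann ellipse has a_t = (r₁ + r₂)/2 = 8035 km.
Transfer time t = π√(a_t³/μ) = π√((8035)³ / 10805.7) = 21770 s.
Converting: 21770 s ÷ 3600 s/hour = 6.05 hours.

t = 6.05 hours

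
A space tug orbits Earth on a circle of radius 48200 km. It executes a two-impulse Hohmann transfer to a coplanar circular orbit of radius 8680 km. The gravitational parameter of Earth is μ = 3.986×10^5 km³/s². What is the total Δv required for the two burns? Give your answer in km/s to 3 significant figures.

Δv = 3.33 km/s

Transfer-ellipse semi-major axis a_t = (r₁ + r₂)/2 = (48200 + 8680)/2 = 28440 km.
At r₁ the circular-orbit speed is v₁ = √(μ/r₁) = 2.876 km/s.
On the transfer ellipse at r₁, vis-viva equation gives v_a = √[μ(2/r₁ − 1/a_t)] = 1.589 km/s.
First burn Δv₁ = |v_a − v₁| = 1.287 km/s.
At r₂, v₂ = √(μ/r₂) = 6.777 km/s.
Transfer-orbit speed at r₂: v_p = √[μ(2/r₂ − 1/a_t)] = 8.822 km/s.
Second burn Δv₂ = |v₂ − v_p| = 2.045 km/s.
Total Δv = Δv₁ + Δv₂ = 3.332 km/s.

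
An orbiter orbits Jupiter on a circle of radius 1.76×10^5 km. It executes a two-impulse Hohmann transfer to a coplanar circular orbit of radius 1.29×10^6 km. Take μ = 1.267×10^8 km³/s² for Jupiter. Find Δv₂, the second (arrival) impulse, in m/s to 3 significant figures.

Transfer-ellipse semi-major axis a_t = (r₁ + r₂)/2 = (1.760×10^5 + 1.290×10^6)/2 = 7.330×10^5 km.
On the circular orbit at r = 1.290×10^6 km, v_c = √(μ/r) = 9.910 km/s.
Transfer-orbit speed at the same r (vis-viva, a = a_t): v_t = √[μ(2/r − 1/a_t)] = 4.856 km/s.
Δv₂ = |v_t − v_c| = |4.856 − 9.910| = 5.054 km/s.

Δv₂ = 5050 m/s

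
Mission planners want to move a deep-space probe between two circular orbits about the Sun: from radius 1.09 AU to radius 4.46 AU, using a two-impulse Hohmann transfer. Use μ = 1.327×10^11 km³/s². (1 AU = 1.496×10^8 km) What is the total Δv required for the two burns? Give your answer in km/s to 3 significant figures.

Δv = 12.9 km/s

In km: r₁ = 1.09 × 1.496×10^8 = 1.63064×10^8 km; r₂ = 4.46 × 1.496×10^8 = 6.67216×10^8 km.
The Hohmann ellipse has a_t = (r₁ + r₂)/2 = 4.1514×10^8 km.
Circular speed at r₁: v₁ = √(μ/r₁) = √(1.327×10^11/1.63064×10^8) = 28.527 km/s.
On the transfer ellipse at r₁, v² = μ(2/r − 1/a) gives v_p = √[μ(2/r₁ − 1/a_t)] = 36.165 km/s.
First burn Δv₁ = |v_p − v₁| = 7.638 km/s.
At r₂, v₂ = √(μ/r₂) = 14.103 km/s.
Transfer-orbit speed at r₂: v_a = √[μ(2/r₂ − 1/a_t)] = 8.8386 km/s.
Second burn Δv₂ = |v₂ − v_a| = 5.264 km/s.
Total Δv = Δv₁ + Δv₂ = 12.90 km/s.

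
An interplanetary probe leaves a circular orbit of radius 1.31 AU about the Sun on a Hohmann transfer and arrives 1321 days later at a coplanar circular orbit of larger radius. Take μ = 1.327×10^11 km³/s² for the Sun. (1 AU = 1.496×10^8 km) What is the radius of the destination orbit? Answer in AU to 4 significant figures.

r₂ = 6.170 AU

In km: r₁ = 1.31 × 1.496×10^8 = 1.95976×10^8 km.
Transfer time t = 1321 days = 1.141344×10^8 s, and t = π√(a_t³/μ).
So a_t = (μ t²/π²)^(1/3) = (1.327×10^11 × (1.141344×10^8)² / π²)^(1/3) = 5.5950×10^8 km.
Since a_t = (r₁ + r₂)/2, r₂ = 2a_t − r₁ = 2×5.5950×10^8 − 1.95976×10^8 = 9.23024×10^8 km.
In AU: r₂ = 9.23024×10^8 / 1.496×10^8 = 6.170 AU.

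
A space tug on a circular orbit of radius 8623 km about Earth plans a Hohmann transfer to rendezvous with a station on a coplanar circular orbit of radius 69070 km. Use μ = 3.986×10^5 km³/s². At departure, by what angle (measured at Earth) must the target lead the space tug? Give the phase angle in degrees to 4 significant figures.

The Hohmann ellipse has a_t = (r₁ + r₂)/2 = 38846.5 km.
The half-period of the transfer ellipse is t = π√(a_t³/μ) = 38100 s.
Target angular speed ω₂ = √(μ/r₂³) = 3.478×10^-5 rad/s.
Angle swept by the target during transfer: ω₂·t = 1.325 rad = 75.92°.
Arrival is 180° from departure on the ellipse, so φ = 180° − 75.92° = 104.1°.

φ = 104.1°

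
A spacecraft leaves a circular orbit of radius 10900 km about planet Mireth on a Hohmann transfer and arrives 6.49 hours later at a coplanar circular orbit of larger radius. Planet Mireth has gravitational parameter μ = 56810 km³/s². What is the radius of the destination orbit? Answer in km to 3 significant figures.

Transfer time t = 6.49 hours = 23364 s, and t = π√(a_t³/μ).
So a_t = (μ t²/π²)^(1/3) = (56810 × (23364)² / π²)^(1/3) = 14647 km.
Since a_t = (r₁ + r₂)/2, r₂ = 2a_t − r₁ = 2×14647 − 10900 = 18394 km.

r₂ = 18400 km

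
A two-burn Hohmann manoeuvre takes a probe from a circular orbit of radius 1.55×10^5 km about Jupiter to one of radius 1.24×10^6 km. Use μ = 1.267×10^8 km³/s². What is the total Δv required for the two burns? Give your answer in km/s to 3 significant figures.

Δv = 14.9 km/s

Semi-major axis of the transfer orbit: a_t = (1.550×10^5 + 1.240×10^6)/2 = 6.975×10^5 km.
Circular speed at r₁: v₁ = √(μ/r₁) = √(1.267×10^8/1.550×10^5) = 28.59 km/s.
On the transfer ellipse at r₁, vis-viva equation gives v_p = √[μ(2/r₁ − 1/a_t)] = 38.12 km/s.
First burn Δv₁ = |v_p − v₁| = 9.530 km/s.
At r₂, v₂ = √(μ/r₂) = 10.108 km/s.
Transfer-orbit speed at r₂: v_a = √[μ(2/r₂ − 1/a_t)] = 4.7651 km/s.
Second burn Δv₂ = |v₂ − v_a| = 5.343 km/s.
Δv = Δv₁ + Δv₂ = 9.530 + 5.343 = 14.87 km/s.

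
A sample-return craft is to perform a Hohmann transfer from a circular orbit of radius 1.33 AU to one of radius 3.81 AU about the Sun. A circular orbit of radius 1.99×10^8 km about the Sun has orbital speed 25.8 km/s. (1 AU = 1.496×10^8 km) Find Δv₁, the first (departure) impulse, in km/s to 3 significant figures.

Δv₁ = 5.61 km/s

From the circular-orbit relation v² = μ/r at r = 1.99×10^8 km: μ = v²r = (25.8)² × 1.99×10^8 = 1.32462×10^11 km³/s².
In km: r₁ = 1.33 × 1.496×10^8 = 1.98968×10^8 km; r₂ = 3.81 × 1.496×10^8 = 5.69976×10^8 km.
Transfer-ellipse semi-major axis a_t = (r₁ + r₂)/2 = (1.98968×10^8 + 5.69976×10^8)/2 = 3.84472×10^8 km.
On the circular orbit at r = 1.98968×10^8 km, v_c = √(μ/r) = 25.802 km/s.
Vis-viva on the transfer ellipse at r = 1.98968×10^8 km gives v_t = √[μ(2/r − 1/a_t)] = 31.416 km/s.
Δv₁ = |v_t − v_c| = |31.416 − 25.802| = 5.614 km/s.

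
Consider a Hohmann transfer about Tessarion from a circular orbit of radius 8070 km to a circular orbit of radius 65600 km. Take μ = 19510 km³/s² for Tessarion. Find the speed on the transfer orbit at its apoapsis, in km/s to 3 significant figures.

Semi-major axis of the transfer orbit: a_t = (8070 + 65600)/2 = 36835 km.
At apoapsis, r = 65600 km.
Vis-viva: v = √[μ(2/r − 1/a_t)] = √[19510 × (2/65600 − 1/36835)] = 0.2553 km/s.

v = 0.255 km/s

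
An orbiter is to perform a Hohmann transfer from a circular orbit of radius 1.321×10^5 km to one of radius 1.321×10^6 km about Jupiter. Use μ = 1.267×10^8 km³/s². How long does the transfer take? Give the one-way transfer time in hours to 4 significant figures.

t = 48.01 hours

The Hohmann ellipse has a_t = (r₁ + r₂)/2 = 7.2655×10^5 km.
Transfer time t = π√(a_t³/μ) = π√((7.2655×10^5)³ / 1.267×10^8) = 1.7285×10^5 s.
Converting: 1.7285×10^5 s ÷ 3600 s/hour = 48.01 hours.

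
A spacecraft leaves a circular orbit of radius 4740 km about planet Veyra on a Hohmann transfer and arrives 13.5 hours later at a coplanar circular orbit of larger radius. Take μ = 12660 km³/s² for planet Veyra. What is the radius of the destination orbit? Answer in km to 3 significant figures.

Transfer time t = 13.5 hours = 48600 s, and t = π√(a_t³/μ).
So a_t = (μ t²/π²)^(1/3) = (12660 × (48600)² / π²)^(1/3) = 14470 km.
Since a_t = (r₁ + r₂)/2, r₂ = 2a_t − r₁ = 2×14470 − 4740 = 24200 km.

r₂ = 24200 km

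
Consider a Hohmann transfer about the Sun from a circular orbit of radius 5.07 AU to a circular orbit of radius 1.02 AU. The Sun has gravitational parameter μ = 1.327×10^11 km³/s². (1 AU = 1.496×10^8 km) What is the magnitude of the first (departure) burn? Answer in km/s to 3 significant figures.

Δv₁ = 5.57 km/s

In km: r₁ = 5.07 × 1.496×10^8 = 7.58472×10^8 km; r₂ = 1.02 × 1.496×10^8 = 1.52592×10^8 km.
Semi-major axis of the transfer orbit: a_t = (7.58472×10^8 + 1.52592×10^8)/2 = 4.55532×10^8 km.
Circular speed at r = 7.58472×10^8 km: v_c = √(μ/r) = 13.2271 km/s.
Vis-viva on the transfer ellipse at r = 7.58472×10^8 km gives v_t = √[μ(2/r − 1/a_t)] = 7.65547 km/s.
Δv₁ = |v_t − v_c| = |7.65547 − 13.2271| = 5.572 km/s.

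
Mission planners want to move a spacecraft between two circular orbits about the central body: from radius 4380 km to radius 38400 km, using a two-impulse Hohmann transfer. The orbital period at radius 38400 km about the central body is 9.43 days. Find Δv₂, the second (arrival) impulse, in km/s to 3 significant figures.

From Kepler's third law T² = 4π²r³/μ at r = 38400 km, T = 9.43 days = 9.43 × 86400 s = 8.14752×10^5 s: μ = 4π²r³/T² = 3367.46 km³/s².
Transfer-ellipse semi-major axis a_t = (r₁ + r₂)/2 = (4380 + 38400)/2 = 21390 km.
Circular speed at r = 38400 km: v_c = √(μ/r) = 0.2961 km/s.
Transfer-orbit speed at the same r (vis-viva, a = a_t): v_t = √[μ(2/r − 1/a_t)] = 0.1340 km/s.
Δv₂ = |v_t − v_c| = |0.1340 − 0.2961| = 0.1621 km/s.

Δv₂ = 0.162 km/s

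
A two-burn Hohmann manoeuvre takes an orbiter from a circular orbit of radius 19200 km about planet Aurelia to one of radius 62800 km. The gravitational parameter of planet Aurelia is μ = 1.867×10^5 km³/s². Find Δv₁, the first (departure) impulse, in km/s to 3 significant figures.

Δv₁ = 0.741 km/s

Semi-major axis of the transfer orbit: a_t = (19200 + 62800)/2 = 41000 km.
On the circular orbit at r = 19200 km, v_c = √(μ/r) = 3.118 km/s.
Transfer-orbit speed at the same r (vis-viva, a = a_t): v_t = √[μ(2/r − 1/a_t)] = 3.859 km/s.
Δv₁ = |v_t − v_c| = |3.859 − 3.118| = 0.7410 km/s.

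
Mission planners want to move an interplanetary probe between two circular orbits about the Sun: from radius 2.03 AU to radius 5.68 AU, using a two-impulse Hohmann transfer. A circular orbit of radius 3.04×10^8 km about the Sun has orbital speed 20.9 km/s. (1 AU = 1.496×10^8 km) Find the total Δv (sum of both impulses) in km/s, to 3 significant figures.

From the circular-orbit relation v² = μ/r at r = 3.04×10^8 km: μ = v²r = (20.9)² × 3.04×10^8 = 1.32790×10^11 km³/s².
In km: r₁ = 2.03 × 1.496×10^8 = 3.03688×10^8 km; r₂ = 5.68 × 1.496×10^8 = 8.49728×10^8 km.
The Hohmann ellipse has a_t = (r₁ + r₂)/2 = 5.76708×10^8 km.
At r₁ the circular-orbit speed is v₁ = √(μ/r₁) = 20.9107 km/s.
On the transfer ellipse at r₁, vis-viva gives v_p = √[μ(2/r₁ − 1/a_t)] = 25.3823 km/s.
First burn Δv₁ = |v_p − v₁| = 4.472 km/s.
Circular speed at r₂: v₂ = √(μ/r₂) = 12.50 km/s.
Transfer-orbit speed at r₂: v_a = √[μ(2/r₂ − 1/a_t)] = 9.071 km/s.
Second burn Δv₂ = |v₂ − v_a| = 3.429 km/s.
Total Δv = Δv₁ + Δv₂ = 7.901 km/s.

Δv = 7.90 km/s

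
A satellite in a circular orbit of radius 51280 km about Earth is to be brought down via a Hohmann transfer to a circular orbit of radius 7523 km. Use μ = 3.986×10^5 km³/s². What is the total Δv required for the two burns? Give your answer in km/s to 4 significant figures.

Transfer-ellipse semi-major axis a_t = (r₁ + r₂)/2 = (51280 + 7523)/2 = 29401.5 km.
At r₁ the circular-orbit speed is v₁ = √(μ/r₁) = 2.788 km/s.
On the transfer ellipse at r₁, vis-viva gives v_a = √[μ(2/r₁ − 1/a_t)] = 1.410 km/s.
First burn Δv₁ = |v_a − v₁| = 1.378 km/s.
At r₂, v₂ = √(μ/r₂) = 7.279 km/s.
Transfer-orbit speed at r₂: v_p = √[μ(2/r₂ − 1/a_t)] = 9.613 km/s.
Second burn Δv₂ = |v₂ − v_p| = 2.334 km/s.
Total Δv = Δv₁ + Δv₂ = 3.712 km/s.

Δv = 3.712 km/s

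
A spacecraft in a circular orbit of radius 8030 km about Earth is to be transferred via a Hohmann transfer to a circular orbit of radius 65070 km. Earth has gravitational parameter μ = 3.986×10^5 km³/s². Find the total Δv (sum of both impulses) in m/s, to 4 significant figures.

Δv = 3670 m/s

The Hohmann ellipse has a_t = (r₁ + r₂)/2 = 36550 km.
Circular speed at r₁: v₁ = √(μ/r₁) = √(3.986×10^5/8030) = 7.0455 km/s.
On the transfer ellipse at r₁, vis-viva gives v_p = √[μ(2/r₁ − 1/a_t)] = 9.4006 km/s.
First burn Δv₁ = |v_p − v₁| = 2.355 km/s.
Circular speed at r₂: v₂ = √(μ/r₂) = 2.475 km/s.
Transfer-orbit speed at r₂: v_a = √[μ(2/r₂ − 1/a_t)] = 1.160 km/s.
Second burn Δv₂ = |v₂ − v_a| = 1.315 km/s.
Total Δv = Δv₁ + Δv₂ = 3.670 km/s.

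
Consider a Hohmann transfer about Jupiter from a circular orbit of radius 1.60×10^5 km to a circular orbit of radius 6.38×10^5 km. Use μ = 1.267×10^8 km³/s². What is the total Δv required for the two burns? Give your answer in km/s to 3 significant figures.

Δv = 12.6 km/s

Semi-major axis of the transfer orbit: a_t = (1.600×10^5 + 6.380×10^5)/2 = 3.990×10^5 km.
At r₁ the circular-orbit speed is v₁ = √(μ/r₁) = 28.140 km/s.
On the transfer ellipse at r₁, v² = μ(2/r − 1/a) gives v_p = √[μ(2/r₁ − 1/a_t)] = 35.584 km/s.
First burn Δv₁ = |v_p − v₁| = 7.444 km/s.
Circular speed at r₂: v₂ = √(μ/r₂) = 14.092 km/s.
Transfer-orbit speed at r₂: v_a = √[μ(2/r₂ − 1/a_t)] = 8.9238 km/s.
Second burn Δv₂ = |v₂ − v_a| = 5.168 km/s.
Δv = Δv₁ + Δv₂ = 7.444 + 5.168 = 12.61 km/s.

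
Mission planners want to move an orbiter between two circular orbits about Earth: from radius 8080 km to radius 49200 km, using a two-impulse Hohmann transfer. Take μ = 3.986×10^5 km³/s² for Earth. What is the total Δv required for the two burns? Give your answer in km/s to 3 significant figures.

Δv = 3.52 km/s

Transfer-ellipse semi-major axis a_t = (r₁ + r₂)/2 = (8080 + 49200)/2 = 28640 km.
At r₁ the circular-orbit speed is v₁ = √(μ/r₁) = 7.02365 km/s.
Transfer-orbit speed at r₁ (vis-viva equation): v_p = √[μ(2/r₁ − 1/a_t)] = 9.20575 km/s.
First burn Δv₁ = |v_p − v₁| = 2.1821 km/s.
Circular speed at r₂: v₂ = √(μ/r₂) = 2.8463 km/s.
Transfer-orbit speed at r₂: v_a = √[μ(2/r₂ − 1/a_t)] = 1.5118 km/s.
Second burn Δv₂ = |v₂ − v_a| = 1.3345 km/s.
Δv = Δv₁ + Δv₂ = 2.1821 + 1.3345 = 3.517 km/s.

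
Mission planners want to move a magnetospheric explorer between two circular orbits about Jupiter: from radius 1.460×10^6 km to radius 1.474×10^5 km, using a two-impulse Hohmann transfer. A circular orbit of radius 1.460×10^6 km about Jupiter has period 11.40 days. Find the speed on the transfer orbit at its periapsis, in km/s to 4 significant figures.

From Kepler's third law T² = 4π²r³/μ at r = 1.460×10^6 km, T = 11.40 days = 11.40 × 86400 s = 9.8496×10^5 s: μ = 4π²r³/T² = 1.26643×10^8 km³/s².
Semi-major axis of the transfer orbit: a_t = (1.460×10^6 + 1.474×10^5)/2 = 8.037×10^5 km.
The periapsis of the transfer ellipse is at r = 1.474×10^5 km.
Applying v² = μ(2/r − 1/a_t): v = 39.51 km/s.

v = 39.51 km/s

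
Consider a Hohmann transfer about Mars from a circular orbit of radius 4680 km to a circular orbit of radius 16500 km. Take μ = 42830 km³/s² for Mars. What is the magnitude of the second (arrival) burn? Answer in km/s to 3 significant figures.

Δv₂ = 0.540 km/s

The Hohmann ellipse has a_t = (r₁ + r₂)/2 = 10590 km.
On the circular orbit at r = 16500 km, v_c = √(μ/r) = 1.6111 km/s.
Vis-viva on the transfer ellipse at r = 16500 km gives v_t = √[μ(2/r − 1/a_t)] = 1.0710 km/s.
Δv₂ = |v_t − v_c| = |1.0710 − 1.6111| = 0.5401 km/s.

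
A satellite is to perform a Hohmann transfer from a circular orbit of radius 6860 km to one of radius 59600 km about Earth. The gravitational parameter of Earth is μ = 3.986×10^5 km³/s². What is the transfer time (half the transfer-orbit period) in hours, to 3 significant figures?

The Hohmann ellipse has a_t = (r₁ + r₂)/2 = 33230 km.
By Kepler's third law the transfer-orbit period is T = 2π√(a_t³/μ), so t = T/2 = 30140 s.
Converting: 30140 s ÷ 3600 s/hour = 8.37 hours.

t = 8.37 hours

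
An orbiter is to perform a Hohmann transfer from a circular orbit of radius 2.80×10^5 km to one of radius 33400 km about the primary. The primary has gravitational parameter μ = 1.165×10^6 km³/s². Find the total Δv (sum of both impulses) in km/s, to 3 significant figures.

The Hohmann ellipse has a_t = (r₁ + r₂)/2 = 1.567×10^5 km.
Circular speed at r₁: v₁ = √(μ/r₁) = √(1.165×10^6/2.800×10^5) = 2.040 km/s.
Transfer-orbit speed at r₁ (vis-viva equation): v_a = √[μ(2/r₁ − 1/a_t)] = 0.9417 km/s.
First burn Δv₁ = |v_a − v₁| = 1.098 km/s.
Circular speed at r₂: v₂ = √(μ/r₂) = 5.906 km/s.
Transfer-orbit speed at r₂: v_p = √[μ(2/r₂ − 1/a_t)] = 7.895 km/s.
Second burn Δv₂ = |v₂ − v_p| = 1.989 km/s.
Total Δv = Δv₁ + Δv₂ = 3.087 km/s.

Δv = 3.09 km/s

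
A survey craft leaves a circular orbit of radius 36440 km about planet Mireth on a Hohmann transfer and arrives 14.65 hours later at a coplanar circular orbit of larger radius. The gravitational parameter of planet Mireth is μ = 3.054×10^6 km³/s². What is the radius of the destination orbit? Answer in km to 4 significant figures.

Transfer time t = 14.65 hours = 52740 s, and t = π√(a_t³/μ).
So a_t = (μ t²/π²)^(1/3) = (3.054×10^6 × (52740)² / π²)^(1/3) = 95122 km.
Since a_t = (r₁ + r₂)/2, r₂ = 2a_t − r₁ = 2×95122 − 36440 = 1.53804×10^5 km.

r₂ = 1.538×10^5 km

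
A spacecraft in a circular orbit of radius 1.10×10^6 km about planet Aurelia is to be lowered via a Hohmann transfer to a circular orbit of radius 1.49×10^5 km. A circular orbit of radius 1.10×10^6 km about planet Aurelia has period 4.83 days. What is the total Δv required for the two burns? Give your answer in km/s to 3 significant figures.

From Kepler's third law T² = 4π²r³/μ at r = 1.10×10^6 km, T = 4.83 days = 4.83 × 86400 s = 4.17312×10^5 s: μ = 4π²r³/T² = 3.01728×10^8 km³/s².
Transfer-ellipse semi-major axis a_t = (r₁ + r₂)/2 = (1.100×10^6 + 1.490×10^5)/2 = 6.245×10^5 km.
At r₁ the circular-orbit speed is v₁ = √(μ/r₁) = 16.56196 km/s.
Transfer-orbit speed at r₁ (v² = μ(2/r − 1/a)): v_a = √[μ(2/r₁ − 1/a_t)] = 8.089815 km/s.
First burn Δv₁ = |v_a − v₁| = 8.4721 km/s.
Circular speed at r₂: v₂ = √(μ/r₂) = 45.000 km/s.
Transfer-orbit speed at r₂: v_p = √[μ(2/r₂ − 1/a_t)] = 59.723 km/s.
Second burn Δv₂ = |v₂ − v_p| = 14.723 km/s.
Δv = Δv₁ + Δv₂ = 8.4721 + 14.723 = 23.20 km/s.

Δv = 23.2 km/s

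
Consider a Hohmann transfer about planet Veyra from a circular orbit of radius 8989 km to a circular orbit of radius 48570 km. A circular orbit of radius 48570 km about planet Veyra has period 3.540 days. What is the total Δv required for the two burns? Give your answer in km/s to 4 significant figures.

Δv = 1.134 km/s

From Kepler's third law T² = 4π²r³/μ at r = 48570 km, T = 3.540 days = 3.540 × 86400 s = 3.05856×10^5 s: μ = 4π²r³/T² = 48353.7 km³/s².
The Hohmann ellipse has a_t = (r₁ + r₂)/2 = 28779.5 km.
Circular speed at r₁: v₁ = √(μ/r₁) = √(48353.7/8989) = 2.3193 km/s.
On the transfer ellipse at r₁, vis-viva equation gives v_p = √[μ(2/r₁ − 1/a_t)] = 3.0130 km/s.
First burn Δv₁ = |v_p − v₁| = 0.6937 km/s.
At r₂, v₂ = √(μ/r₂) = 0.99777 km/s.
Transfer-orbit speed at r₂: v_a = √[μ(2/r₂ − 1/a_t)] = 0.55763 km/s.
Second burn Δv₂ = |v₂ − v_a| = 0.4401 km/s.
Δv = Δv₁ + Δv₂ = 0.6937 + 0.4401 = 1.134 km/s.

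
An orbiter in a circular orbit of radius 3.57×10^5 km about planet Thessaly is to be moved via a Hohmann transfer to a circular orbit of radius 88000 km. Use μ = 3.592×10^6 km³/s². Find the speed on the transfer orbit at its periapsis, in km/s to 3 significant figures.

v = 8.09 km/s

Semi-major axis of the transfer orbit: a_t = (3.570×10^5 + 88000)/2 = 2.225×10^5 km.
At periapsis, r = 88000 km.
From the vis-viva equation, v = √[μ(2/r − 1/a_t)] = 8.093 km/s.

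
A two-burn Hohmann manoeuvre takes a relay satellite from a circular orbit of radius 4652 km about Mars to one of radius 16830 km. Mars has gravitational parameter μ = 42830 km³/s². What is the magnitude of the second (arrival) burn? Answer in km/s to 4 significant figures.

Δv₂ = 0.5454 km/s

The Hohmann ellipse has a_t = (r₁ + r₂)/2 = 10741 km.
On the circular orbit at r = 16830 km, v_c = √(μ/r) = 1.5953 km/s.
Vis-viva on the transfer ellipse at r = 16830 km gives v_t = √[μ(2/r − 1/a_t)] = 1.0499 km/s.
Δv₂ = |v_t − v_c| = |1.0499 − 1.5953| = 0.5454 km/s.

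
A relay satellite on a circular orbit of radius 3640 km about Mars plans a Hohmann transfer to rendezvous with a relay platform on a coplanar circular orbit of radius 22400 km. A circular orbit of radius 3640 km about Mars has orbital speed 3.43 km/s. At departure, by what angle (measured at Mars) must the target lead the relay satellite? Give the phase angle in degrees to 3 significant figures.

From the circular-orbit relation v² = μ/r at r = 3640 km: μ = v²r = (3.43)² × 3640 = 42824.2 km³/s².
Semi-major axis of the transfer orbit: a_t = (3640 + 22400)/2 = 13020 km.
Transfer time t = π√(a_t³/μ) = 22554 s.
Target angular speed ω₂ = √(μ/r₂³) = 6.1727×10^-5 rad/s.
Angle swept by the target during transfer: ω₂·t = 1.3922 rad = 79.77°.
The relay satellite traverses 180° on the transfer ellipse, so the target must lead by 180° − 79.77° = 100°.

φ = 100°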